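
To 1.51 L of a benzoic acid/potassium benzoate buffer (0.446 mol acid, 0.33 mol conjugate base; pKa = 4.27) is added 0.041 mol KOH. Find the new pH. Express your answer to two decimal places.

pH = 4.23

After neutralization: n(C6H5COOH) = 0.405 mol, n(C6H5COO-) = 0.371 mol.
Henderson–Hasselbalch with mole ratio 0.371/0.405: pH = 4.27 + (-0.038)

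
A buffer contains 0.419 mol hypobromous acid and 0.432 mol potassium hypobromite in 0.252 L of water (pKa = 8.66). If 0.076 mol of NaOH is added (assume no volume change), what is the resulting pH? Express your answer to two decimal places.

pH = 8.83

After neutralization: n(HOBr) = 0.343 mol, n(OBr-) = 0.508 mol.
Henderson–Hasselbalch with mole ratio 0.508/0.343: pH = 8.66 + (+0.171)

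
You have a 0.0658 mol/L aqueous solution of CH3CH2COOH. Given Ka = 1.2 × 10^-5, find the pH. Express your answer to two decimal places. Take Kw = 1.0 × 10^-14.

pH = 3.05

CH3CH2COOH ⇌ CH3CH2COO- + H+
Ka = [H+]²/(0.0658 − [H+]) = 1.2 × 10^-5
Assume [H+] ≪ 0.0658: [H+] ≈ √(1.2 × 10^-5 × 0.0658) = 8.89 × 10^-4 M
([H+]/C₀ = 1.4% < 5%, so the approximation holds.)
pH = −log(8.89 × 10^-4) = 3.05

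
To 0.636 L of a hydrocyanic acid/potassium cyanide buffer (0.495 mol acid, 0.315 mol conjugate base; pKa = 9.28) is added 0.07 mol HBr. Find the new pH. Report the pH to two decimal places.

pH = 8.92

After neutralization: n(HCN) = 0.565 mol, n(CN-) = 0.245 mol.
Henderson–Hasselbalch with mole ratio 0.245/0.565: pH = 9.28 + (-0.363)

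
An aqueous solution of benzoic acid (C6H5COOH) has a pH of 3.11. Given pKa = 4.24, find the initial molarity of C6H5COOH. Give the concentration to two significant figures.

C₀ = 1.1 × 10^-2 M

[H+] = 10^(-3.11) = 7.76 × 10^-4 M = x
Ka = 10^(−4.24) = 5.75 × 10^-5
Ka = x²/(C₀ − x) ⇒ C₀ = x + x²/Ka
C₀ = 7.76 × 10^-4 + (7.76 × 10^-4)²/(5.75 × 10^-5) = 1.12 × 10^-2 M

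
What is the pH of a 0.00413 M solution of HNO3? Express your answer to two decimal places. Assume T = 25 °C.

pH = 2.38

HNO3 is a strong acid and dissociates completely, so [H+] = 0.00413 M.
pH = -log(0.00413) = 2.38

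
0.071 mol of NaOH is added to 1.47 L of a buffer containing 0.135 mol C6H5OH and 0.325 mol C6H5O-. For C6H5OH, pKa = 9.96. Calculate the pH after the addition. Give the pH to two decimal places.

OH- converts C6H5OH to C6H5O-: C6H5OH → 0.064 mol, C6H5O- → 0.396 mol.
pH = pKa + log([A⁻]/[HA]) = 9.96 + log(0.396/0.064) = 9.96 +0.792

pH = 10.75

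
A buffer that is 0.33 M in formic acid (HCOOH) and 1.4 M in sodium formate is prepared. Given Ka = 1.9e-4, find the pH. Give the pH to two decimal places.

pH = 4.35

pKa = −log(1.9 × 10^-4) = 3.721
Using pH = pKa + log([base]/[acid]) with [base]/[acid] = 1.4/0.33:
pH = 3.721 + (+0.628) = 4.35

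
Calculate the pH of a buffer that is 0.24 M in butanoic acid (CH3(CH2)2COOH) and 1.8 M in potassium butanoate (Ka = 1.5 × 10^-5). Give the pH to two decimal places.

pH = 5.70

pKa = −log(1.5 × 10^-5) = 4.824
Using pH = pKa + log([base]/[acid]) with [base]/[acid] = 1.8/0.24:
pH = 4.824 + (+0.875) = 5.70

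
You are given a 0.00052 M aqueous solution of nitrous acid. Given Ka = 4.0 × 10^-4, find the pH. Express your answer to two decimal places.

HNO2 ⇌ NO2- + H+
Let x = [H+] at equilibrium. Ka = x²/(0.00052 − x).
Here C₀/Ka ≈ 1.3, so the small-x approximation fails. Use the quadratic:
x = [−0.0004 + √(0.0004² + 8.32e-07)]/2 = 2.98 × 10^-4 M
pH = −log(2.98 × 10^-4) = 3.53

pH = 3.53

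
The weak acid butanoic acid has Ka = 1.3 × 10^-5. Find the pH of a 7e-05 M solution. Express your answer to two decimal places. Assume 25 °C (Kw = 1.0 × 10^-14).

pH = 4.61

CH3(CH2)2COOH ⇌ CH3(CH2)2COO- + H+
From the ICE table, Ka = x²/(7e-05 − x) = 1.3 × 10^-5.
x is not negligible relative to C₀; solve x² + 1.3e-05·x − 9.1e-10 = 0.
x = [−1.3e-05 + √(1.3e-05² + 3.64e-09)]/2 = 2.44 × 10^-5 M
pH = −log[H+] = −log(2.44 × 10^-5) = 4.61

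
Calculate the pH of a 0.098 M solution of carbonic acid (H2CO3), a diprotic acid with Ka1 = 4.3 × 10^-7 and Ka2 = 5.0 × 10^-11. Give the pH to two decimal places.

pH = 3.69

Ka1 ≫ Ka2, so treat the first dissociation as the only significant source of H+.
Ka1 = x²/(0.098 − x) = 4.3 × 10^-7
x ≈ √(4.3 × 10^-7 × 0.098) = 2.05 × 10^-4 M
pH = −log(2.05 × 10^-4) = 3.69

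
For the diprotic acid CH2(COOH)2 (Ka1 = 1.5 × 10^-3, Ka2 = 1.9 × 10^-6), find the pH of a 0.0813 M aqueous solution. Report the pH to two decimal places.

Ka1 ≫ Ka2, so treat the first dissociation as the only significant source of H+.
Ka1 = x²/(0.0813 − x) = 1.5 × 10^-3
Solving the quadratic: x = (−Ka1 + √(Ka1² + 4·Ka1·C₀))/2 = 1.03 × 10^-2 M
pH = −log(1.03 × 10^-2) = 1.99

pH = 1.99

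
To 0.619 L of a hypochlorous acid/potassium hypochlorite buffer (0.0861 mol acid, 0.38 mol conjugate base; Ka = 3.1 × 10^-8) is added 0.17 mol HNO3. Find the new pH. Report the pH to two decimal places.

After neutralization: n(HOCl) = 0.256 mol, n(OCl-) = 0.21 mol.
pKa = −log(3.1 × 10^-8) = 7.509
Henderson–Hasselbalch with mole ratio 0.21/0.256: pH = 7.509 + (-0.086)

pH = 7.42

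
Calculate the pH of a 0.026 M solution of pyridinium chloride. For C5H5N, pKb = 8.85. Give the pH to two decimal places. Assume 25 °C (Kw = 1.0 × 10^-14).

C5H5NH+ is the conjugate acid of the weak base C5H5N.
Kb = 10^(−8.85) = 1.41 × 10^-9
Ka = Kw/Kb = 1.0×10^-14 / 1.41 × 10^-9 = 7.09 × 10^-6
Let x = [H+] at equilibrium. Ka = x²/(0.026 − x).
Neglecting x in the denominator: x = √(7.09 × 10^-6 × 0.026) = 4.29 × 10^-4 M
pH = −log[H+] = −log(4.29 × 10^-4) = 3.37

pH = 3.37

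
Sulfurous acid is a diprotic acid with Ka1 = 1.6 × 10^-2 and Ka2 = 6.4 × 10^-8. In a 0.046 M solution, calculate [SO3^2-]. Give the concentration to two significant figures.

First ionization gives [H+] ≈ [HSO3-] = 2.03 × 10^-2 M.
Second step: Ka2 = [H+][SO3^2-]/[HSO3-] ≈ [SO3^2-] (since [H+] ≈ [HSO3-]).
So [SO3^2-] ≈ Ka2.

6.4 × 10^-8 M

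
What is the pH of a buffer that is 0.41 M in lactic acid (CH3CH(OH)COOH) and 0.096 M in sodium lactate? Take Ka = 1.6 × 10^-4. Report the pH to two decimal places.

pH = 3.17

pKa = −log(1.6 × 10^-4) = 3.796
Using pH = pKa + log([base]/[acid]) with [base]/[acid] = 0.096/0.41:
pH = 3.796 + (-0.631) = 3.17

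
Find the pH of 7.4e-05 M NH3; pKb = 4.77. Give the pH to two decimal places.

pH = 9.45

NH3 + H2O ⇌ NH4+ + OH-
Kb = 10^(−4.77) = 1.70 × 10^-5
Kb = [OH-]²/(7.4e-05 − [OH-]) = 1.70 × 10^-5
Here C₀/Kb ≈ 4.35, so the small-[OH-] approximation fails. Use the quadratic:
[OH-] = (−Kb + √(Kb² + 4·Kb·C₀))/2 = 2.80 × 10^-5 M
pOH = 4.55, so pH = 14.00 − pOH = 9.45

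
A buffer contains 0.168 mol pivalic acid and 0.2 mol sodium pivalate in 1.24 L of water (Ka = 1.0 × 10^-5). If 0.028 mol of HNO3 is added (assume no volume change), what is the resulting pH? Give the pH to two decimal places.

Added H+ converts (CH3)3CCOO- to (CH3)3CCOOH: (CH3)3CCOOH → 0.196 mol, (CH3)3CCOO- → 0.172 mol.
pKa = −log(1.0 × 10^-5) = 5.000
pH = pKa + log(n_(CH3)3CCOO-/n_(CH3)3CCOOH) = 5.000 + log(0.172/0.196) = 5.000 + (-0.057)

pH = 4.94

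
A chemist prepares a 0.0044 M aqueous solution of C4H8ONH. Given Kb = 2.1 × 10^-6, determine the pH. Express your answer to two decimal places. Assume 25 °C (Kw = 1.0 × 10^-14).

C4H8ONH + H2O ⇌ C4H8ONH2+ + OH-
Kb = [OH-]²/(0.0044 − [OH-]) = 2.1 × 10^-6
Assume [OH-] ≪ 0.0044: [OH-] ≈ √(2.1 × 10^-6 × 0.0044) = 9.61 × 10^-5 M
pOH = −log(9.61 × 10^-5) = 4.02; pH = 14.00 − 4.02 = 9.98

pH = 9.98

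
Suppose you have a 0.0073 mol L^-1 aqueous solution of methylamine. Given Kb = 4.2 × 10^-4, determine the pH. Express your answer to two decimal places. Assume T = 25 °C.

CH3NH2 + H2O ⇌ CH3NH3+ + OH-
Kb = x²/(0.0073 − x) = 4.2 × 10^-4
Here C₀/Kb ≈ 17.4, so the small-x approximation fails. Use the quadratic:
x = (−Kb + √(Kb² + 4·Kb·C₀))/2 = 1.55 × 10^-3 M
pOH = 2.81, so pH = 14.00 − pOH = 11.19

pH = 11.19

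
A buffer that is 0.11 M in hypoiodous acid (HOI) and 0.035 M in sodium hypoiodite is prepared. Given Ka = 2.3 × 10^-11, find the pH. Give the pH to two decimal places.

pKa = −log(2.3 × 10^-11) = 10.638
pH = pKa + log([A⁻]/[HA]) = 10.638 + log(0.035/0.11)
pH = 10.638 + (-0.497) = 10.14

pH = 10.14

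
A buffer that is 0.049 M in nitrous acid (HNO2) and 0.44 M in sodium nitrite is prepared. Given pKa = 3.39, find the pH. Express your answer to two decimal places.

pH = 4.34

Using pH = pKa + log([base]/[acid]) with [base]/[acid] = 0.44/0.049:
pH = 3.39 + (+0.953) = 4.34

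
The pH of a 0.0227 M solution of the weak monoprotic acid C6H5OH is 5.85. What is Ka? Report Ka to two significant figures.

Ka = 8.8 × 10^-11

[H+] = 10^(-5.85) = 1.41 × 10^-6 M
At equilibrium [HA] = 0.0227 − 1.41 × 10^-6 = 2.27 × 10^-2 M
Ka = [H+][A-]/[HA] = (1.41 × 10^-6)² / 2.27 × 10^-2 = 8.8 × 10^-11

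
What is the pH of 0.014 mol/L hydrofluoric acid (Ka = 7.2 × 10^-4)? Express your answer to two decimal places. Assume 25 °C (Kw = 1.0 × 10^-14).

pH = 2.55

HF ⇌ F- + H+
From the ICE table, Ka = [H+]²/(0.014 − [H+]) = 7.2 × 10^-4.
Here C₀/Ka ≈ 19.4, so the small-[H+] approximation fails. Use the quadratic:
[H+] = (−Ka + √(Ka² + 4·Ka·C₀))/2 = 2.84 × 10^-3 M
pH = −log[H+] = −log(2.84 × 10^-3) = 2.55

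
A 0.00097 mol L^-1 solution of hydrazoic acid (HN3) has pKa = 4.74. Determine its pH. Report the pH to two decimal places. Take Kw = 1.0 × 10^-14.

pH = 3.91

HN3 ⇌ N3- + H+
Ka = 10^(−4.74) = 1.82 × 10^-5
Let x = [H+] at equilibrium. Ka = x²/(0.00097 − x).
Here C₀/Ka ≈ 53.3, so the small-x approximation fails. Use the quadratic:
x = (−Ka + √(Ka² + 4·Ka·C₀))/2 = 1.24 × 10^-4 M
pH = −log(1.24 × 10^-4) = 3.91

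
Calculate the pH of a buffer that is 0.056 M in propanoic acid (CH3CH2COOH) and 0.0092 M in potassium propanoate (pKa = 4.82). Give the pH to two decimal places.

pH = 4.04

pH = pKa + log([A⁻]/[HA]) = 4.82 + log(0.0092/0.056)
pH = 4.82 + (-0.784) = 4.04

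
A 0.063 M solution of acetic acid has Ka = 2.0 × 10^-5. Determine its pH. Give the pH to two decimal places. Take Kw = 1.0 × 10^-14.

pH = 2.95

CH3COOH ⇌ CH3COO- + H+
Ka = x²/(0.063 − x) = 2.0 × 10^-5
Neglecting x in the denominator: x = √(2.0 × 10^-5 × 0.063) = 1.12 × 10^-3 M
(x/C₀ = 1.8% < 5%, so the approximation holds.)
pH = −log(1.12 × 10^-3) = 2.95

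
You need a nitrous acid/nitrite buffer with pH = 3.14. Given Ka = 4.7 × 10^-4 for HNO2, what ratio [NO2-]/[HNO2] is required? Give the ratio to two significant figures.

pKa = -log(4.7 × 10^-4) = 3.328
pH = pKa + log(r) ⇒ log(r) = 3.14 − 3.328 = -0.188
r = [NO2-]/[HNO2] = 10^(-0.188) = 0.649

ratio = 0.65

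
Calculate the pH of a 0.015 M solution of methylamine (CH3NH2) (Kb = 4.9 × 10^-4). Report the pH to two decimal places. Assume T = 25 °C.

CH3NH2 + H2O ⇌ CH3NH3+ + OH-
From the ICE table, Kb = x²/(0.015 − x) = 4.9 × 10^-4.
The 5% rule fails; solving x² + Kb·x − Kb·C₀ = 0 exactly:
x = [−0.00049 + √(0.00049² + 2.94e-05)]/2 = 2.48 × 10^-3 M
pOH = −log(2.48 × 10^-3) = 2.61; pH = 14.00 − 2.61 = 11.39

pH = 11.39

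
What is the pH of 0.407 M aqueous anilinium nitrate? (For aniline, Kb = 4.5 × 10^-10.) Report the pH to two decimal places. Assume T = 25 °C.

pH = 2.52

C6H5NH3+ is the conjugate acid of the weak base C6H5NH2.
Ka = Kw/Kb = 1.0×10^-14 / 4.5 × 10^-10 = 2.22 × 10^-5
Let x = [H+] at equilibrium. Ka = x²/(0.407 − x).
Since Ka ≪ C₀, x ≈ √(Ka·C₀) = 3.01 × 10^-3 M.
(x/C₀ = 0.74% < 5%, so the approximation holds.)
pH = −log(3.01 × 10^-3) = 2.52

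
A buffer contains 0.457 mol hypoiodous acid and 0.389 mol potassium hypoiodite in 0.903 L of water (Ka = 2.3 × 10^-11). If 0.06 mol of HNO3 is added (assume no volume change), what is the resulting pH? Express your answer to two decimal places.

After neutralization: n(HOI) = 0.517 mol, n(OI-) = 0.329 mol.
pKa = −log(2.3 × 10^-11) = 10.638
pH = pKa + log(n_OI-/n_HOI) = 10.638 + log(0.329/0.517) = 10.638 + (-0.196)

pH = 10.44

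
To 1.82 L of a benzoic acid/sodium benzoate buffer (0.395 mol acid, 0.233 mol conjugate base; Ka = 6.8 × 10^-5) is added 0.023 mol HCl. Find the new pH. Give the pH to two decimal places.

pH = 3.87

After neutralization: n(C6H5COOH) = 0.418 mol, n(C6H5COO-) = 0.21 mol.
pKa = −log(6.8 × 10^-5) = 4.167
pH = pKa + log([A⁻]/[HA]) = 4.167 + log(0.21/0.418) = 4.167 -0.299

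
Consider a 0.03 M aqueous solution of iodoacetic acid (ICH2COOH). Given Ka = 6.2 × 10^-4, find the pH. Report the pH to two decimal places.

ICH2COOH ⇌ ICH2COO- + H+
Ka = x²/(0.03 − x) = 6.2 × 10^-4
The 5% rule fails; solving x² + Ka·x − Ka·C₀ = 0 exactly:
x = [−0.00062 + √(0.00062² + 7.44e-05)]/2 = 4.01 × 10^-3 M
pH = −log[H+] = −log(4.01 × 10^-3) = 2.40

pH = 2.40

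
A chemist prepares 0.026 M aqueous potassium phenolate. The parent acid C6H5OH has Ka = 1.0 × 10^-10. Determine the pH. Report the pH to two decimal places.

C6H5O- is the conjugate base of the weak acid C6H5OH.
Kb = Kw/Ka = 1.0×10^-14 / 1.0 × 10^-10 = 1.00 × 10^-4
Let x = [OH-] at equilibrium. Kb = x²/(0.026 − x).
x is not negligible relative to C₀; solve x² + 0.0001·x − 2.6e-06 = 0.
x = (−Kb + √(Kb² + 4·Kb·C₀))/2 = 1.56 × 10^-3 M
pOH = −log(1.56 × 10^-3) = 2.81; pH = 14.00 − 2.81 = 11.19

pH = 11.19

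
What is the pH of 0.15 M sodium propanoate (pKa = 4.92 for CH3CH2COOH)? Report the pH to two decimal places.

pH = 9.05

CH3CH2COO- is the conjugate base of the weak acid CH3CH2COOH.
Ka = 10^(−4.92) = 1.20 × 10^-5
Kb = Kw/Ka = 1.0×10^-14 / 1.20 × 10^-5 = 8.33 × 10^-10
Kb = [OH-]²/(0.15 − [OH-]) = 8.33 × 10^-10
Neglecting [OH-] in the denominator: [OH-] = √(8.33 × 10^-10 × 0.15) = 1.12 × 10^-5 M
([OH-]/C₀ = 0.0075% < 5%, so the approximation holds.)
pOH = −log(1.12 × 10^-5) = 4.95; pH = 14.00 − 4.95 = 9.05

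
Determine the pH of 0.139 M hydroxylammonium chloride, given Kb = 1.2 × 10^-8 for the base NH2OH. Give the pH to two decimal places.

pH = 3.47

NH3OH+ is the conjugate acid of the weak base NH2OH.
Ka = Kw/Kb = 1.0×10^-14 / 1.2 × 10^-8 = 8.33 × 10^-7
Ka = [H+]²/(0.139 − [H+]) = 8.33 × 10^-7
Neglecting [H+] in the denominator: [H+] = √(8.33 × 10^-7 × 0.139) = 3.40 × 10^-4 M
([H+]/C₀ = 0.24% < 5%, so the approximation holds.)
pH = −log(3.40 × 10^-4) = 3.47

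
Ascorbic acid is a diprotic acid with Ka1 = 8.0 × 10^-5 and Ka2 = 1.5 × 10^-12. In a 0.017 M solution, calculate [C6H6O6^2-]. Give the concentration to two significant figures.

First ionization gives [H+] ≈ [HC6H6O6-] = 1.13 × 10^-3 M.
Second step: Ka2 = [H+][C6H6O6^2-]/[HC6H6O6-] ≈ [C6H6O6^2-] (since [H+] ≈ [HC6H6O6-]).
So [C6H6O6^2-] ≈ Ka2.

1.5 × 10^-12 M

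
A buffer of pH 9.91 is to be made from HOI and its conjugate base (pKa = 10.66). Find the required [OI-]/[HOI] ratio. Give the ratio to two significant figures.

pH = pKa + log(r) ⇒ log(r) = 9.91 − 10.66 = -0.75
r = [OI-]/[HOI] = 10^(-0.75) = 0.178

ratio = 0.18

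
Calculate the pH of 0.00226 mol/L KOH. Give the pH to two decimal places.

KOH is a strong base; [OH-] = 0.00226 M.
pOH = -log(0.00226) = 2.65
pH = 14.00 - 2.65 = 11.35

pH = 11.35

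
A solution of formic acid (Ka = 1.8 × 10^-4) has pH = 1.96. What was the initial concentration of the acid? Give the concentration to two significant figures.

C₀ = 6.8 × 10^-1 M

[H+] = 10^(-1.96) = 1.10 × 10^-2 M = x
Ka = x²/(C₀ − x) ⇒ C₀ = x + x²/Ka
C₀ = 1.10 × 10^-2 + (1.10 × 10^-2)²/(1.8 × 10^-4) = 6.83 × 10^-1 M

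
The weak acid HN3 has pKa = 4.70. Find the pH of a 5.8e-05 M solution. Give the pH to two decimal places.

pH = 4.59

HN3 ⇌ N3- + H+
Ka = 10^(−4.70) = 2.00 × 10^-5
From the ICE table, Ka = [H+]²/(5.8e-05 − [H+]) = 2.00 × 10^-5.
The 5% rule fails; solving [H+]² + Ka·[H+] − Ka·C₀ = 0 exactly:
[H+] = [−2e-05 + √(2e-05² + 4.64e-09)]/2 = 2.55 × 10^-5 M
pH = −log[H+] = −log(2.55 × 10^-5) = 4.59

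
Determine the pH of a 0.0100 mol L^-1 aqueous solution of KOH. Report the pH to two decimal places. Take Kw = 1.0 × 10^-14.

pH = 12.00

KOH is a strong base; [OH-] = 0.01 M.
pOH = -log(0.01) = 2.00
pH = 14.00 - 2.00 = 12.00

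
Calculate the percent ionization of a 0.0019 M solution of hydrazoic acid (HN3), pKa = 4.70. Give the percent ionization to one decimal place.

HN3 ⇌ N3- + H+; let x = [H+] at equilibrium.
Ka = 10^(−4.70) = 2.00 × 10^-5
Ka = x²/(C₀ − x); solving the quadratic gives x = 1.85 × 10^-4 M.
Fraction ionized = 1.85 × 10^-4 / 0.0019 = 0.0974 → 9.7%

9.7%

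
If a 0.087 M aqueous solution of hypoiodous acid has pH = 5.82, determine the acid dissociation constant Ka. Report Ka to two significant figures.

Ka = 2.6 × 10^-11

[H+] = 10^(-5.82) = 1.51 × 10^-6 M
At equilibrium [HA] = 0.087 − 1.51 × 10^-6 = 8.70 × 10^-2 M
Ka = [H+][A-]/[HA] = (1.51 × 10^-6)² / 8.70 × 10^-2 = 2.6 × 10^-11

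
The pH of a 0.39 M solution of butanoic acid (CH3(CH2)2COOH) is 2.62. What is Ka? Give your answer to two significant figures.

[H+] = 10^(-2.62) = 2.40 × 10^-3 M
At equilibrium [HA] = 0.39 − 2.40 × 10^-3 = 3.88 × 10^-1 M
Ka = [H+][A-]/[HA] = (2.40 × 10^-3)² / 3.88 × 10^-1 = 1.5 × 10^-5

Ka = 1.5 × 10^-5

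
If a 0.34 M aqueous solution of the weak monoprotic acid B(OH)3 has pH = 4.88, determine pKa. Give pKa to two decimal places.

pKa = 9.29

[H+] = 10^(-4.88) = 1.32 × 10^-5 M
At equilibrium [HA] = 0.34 − 1.32 × 10^-5 = 3.40 × 10^-1 M
Ka = [H+][A-]/[HA] = (1.32 × 10^-5)² / 3.40 × 10^-1 = 5.12 × 10^-10
pKa = -log(5.12 × 10^-10) = 9.29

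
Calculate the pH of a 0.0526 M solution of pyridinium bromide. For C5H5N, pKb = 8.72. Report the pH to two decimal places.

pH = 3.28

C5H5NH+ is the conjugate acid of the weak base C5H5N.
Kb = 10^(−8.72) = 1.91 × 10^-9
Ka = Kw/Kb = 1.0×10^-14 / 1.91 × 10^-9 = 5.24 × 10^-6
From the ICE table, Ka = [H+]²/(0.0526 − [H+]) = 5.24 × 10^-6.
Neglecting [H+] in the denominator: [H+] = √(5.24 × 10^-6 × 0.0526) = 5.25 × 10^-4 M
Check: 1% ionized — well under 5%, approximation valid.
pH = −log[H+] = −log(5.25 × 10^-4) = 3.28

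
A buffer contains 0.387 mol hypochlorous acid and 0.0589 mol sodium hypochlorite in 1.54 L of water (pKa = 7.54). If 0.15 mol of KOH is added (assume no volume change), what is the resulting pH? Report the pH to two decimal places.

OH- converts HOCl to OCl-: HOCl → 0.237 mol, OCl- → 0.209 mol.
pH = pKa + log(n_OCl-/n_HOCl) = 7.54 + log(0.209/0.237) = 7.54 + (-0.055)

pH = 7.49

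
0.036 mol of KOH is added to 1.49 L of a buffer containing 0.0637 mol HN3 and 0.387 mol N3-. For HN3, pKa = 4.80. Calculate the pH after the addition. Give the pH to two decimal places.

After neutralization: n(HN3) = 0.0277 mol, n(N3-) = 0.423 mol.
Henderson–Hasselbalch with mole ratio 0.423/0.0277: pH = 4.80 + (+1.184)

pH = 5.98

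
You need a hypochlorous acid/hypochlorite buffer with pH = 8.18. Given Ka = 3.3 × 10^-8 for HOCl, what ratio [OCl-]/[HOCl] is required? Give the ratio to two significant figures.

pKa = -log(3.3 × 10^-8) = 7.481
pH = pKa + log(r) ⇒ log(r) = 8.18 − 7.481 = +0.699
r = [OCl-]/[HOCl] = 10^(+0.699) = 5

ratio = 5.0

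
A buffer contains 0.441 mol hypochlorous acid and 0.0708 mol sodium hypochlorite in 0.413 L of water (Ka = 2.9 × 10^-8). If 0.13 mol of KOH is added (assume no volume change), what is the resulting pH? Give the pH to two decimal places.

pH = 7.35

After neutralization: n(HOCl) = 0.311 mol, n(OCl-) = 0.201 mol.
pKa = −log(2.9 × 10^-8) = 7.538
pH = pKa + log(n_OCl-/n_HOCl) = 7.538 + log(0.201/0.311) = 7.538 + (-0.190)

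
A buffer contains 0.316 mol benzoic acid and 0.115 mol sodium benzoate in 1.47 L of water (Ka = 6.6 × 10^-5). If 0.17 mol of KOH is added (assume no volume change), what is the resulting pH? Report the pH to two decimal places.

pH = 4.47

After neutralization: n(C6H5COOH) = 0.146 mol, n(C6H5COO-) = 0.285 mol.
pKa = −log(6.6 × 10^-5) = 4.180
pH = pKa + log([A⁻]/[HA]) = 4.180 + log(0.285/0.146) = 4.180 +0.290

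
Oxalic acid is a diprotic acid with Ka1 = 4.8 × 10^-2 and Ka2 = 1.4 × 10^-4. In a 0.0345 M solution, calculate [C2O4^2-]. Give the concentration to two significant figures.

First ionization gives [H+] ≈ [HC2O4-] = 2.32 × 10^-2 M.
Second step: Ka2 = [H+][C2O4^2-]/[HC2O4-] ≈ [C2O4^2-] (since [H+] ≈ [HC2O4-]).
So [C2O4^2-] ≈ Ka2.

1.4 × 10^-4 M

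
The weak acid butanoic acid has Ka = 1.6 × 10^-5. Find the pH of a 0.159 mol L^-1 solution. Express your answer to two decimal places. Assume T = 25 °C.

pH = 2.80

CH3(CH2)2COOH ⇌ CH3(CH2)2COO- + H+
Let x = [H+] at equilibrium. Ka = x²/(0.159 − x).
Neglecting x in the denominator: x = √(1.6 × 10^-5 × 0.159) = 1.59 × 10^-3 M
(x/C₀ = 1% < 5%, so the approximation holds.)
pH = −log(1.59 × 10^-3) = 2.80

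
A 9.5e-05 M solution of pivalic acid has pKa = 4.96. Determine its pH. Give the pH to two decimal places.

(CH3)3CCOOH ⇌ (CH3)3CCOO- + H+
Ka = 10^(−4.96) = 1.10 × 10^-5
Ka = [H+]²/(9.5e-05 − [H+]) = 1.10 × 10^-5
Here C₀/Ka ≈ 8.64, so the small-[H+] approximation fails. Use the quadratic:
[H+] = (−Ka + √(Ka² + 4·Ka·C₀))/2 = 2.73 × 10^-5 M
pH = −log[H+] = −log(2.73 × 10^-5) = 4.56

pH = 4.56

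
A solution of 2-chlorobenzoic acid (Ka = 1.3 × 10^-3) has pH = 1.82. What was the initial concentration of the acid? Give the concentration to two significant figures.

C₀ = 1.9 × 10^-1 M

[H+] = 10^(-1.82) = 1.51 × 10^-2 M = x
Ka = x²/(C₀ − x) ⇒ C₀ = x + x²/Ka
C₀ = 1.51 × 10^-2 + (1.51 × 10^-2)²/(1.3 × 10^-3) = 1.90 × 10^-1 M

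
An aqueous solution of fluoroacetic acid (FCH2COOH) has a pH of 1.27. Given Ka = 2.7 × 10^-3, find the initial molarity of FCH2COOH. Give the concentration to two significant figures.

C₀ = 1.1 M

[H+] = 10^(-1.27) = 5.37 × 10^-2 M = x
Ka = x²/(C₀ − x) ⇒ C₀ = x + x²/Ka
C₀ = 5.37 × 10^-2 + (5.37 × 10^-2)²/(2.7 × 10^-3) = 1.12 M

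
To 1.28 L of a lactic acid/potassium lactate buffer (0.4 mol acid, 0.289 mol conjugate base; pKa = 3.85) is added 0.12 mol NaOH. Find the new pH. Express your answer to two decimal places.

pH = 4.01

After neutralization: n(CH3CH(OH)COOH) = 0.28 mol, n(CH3CH(OH)COO-) = 0.409 mol.
pH = pKa + log(n_CH3CH(OH)COO-/n_CH3CH(OH)COOH) = 3.85 + log(0.409/0.28) = 3.85 + (+0.165)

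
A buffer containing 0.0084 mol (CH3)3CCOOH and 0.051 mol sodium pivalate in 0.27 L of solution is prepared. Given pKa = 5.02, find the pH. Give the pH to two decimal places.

Using pH = pKa + log([base]/[acid]) with [base]/[acid] = 0.051/0.0084:
pH = 5.02 + (+0.783) = 5.80

pH = 5.80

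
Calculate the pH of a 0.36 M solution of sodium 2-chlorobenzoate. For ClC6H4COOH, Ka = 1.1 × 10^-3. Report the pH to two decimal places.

pH = 8.26

ClC6H4COO- is the conjugate base of the weak acid ClC6H4COOH.
Kb = Kw/Ka = 1.0×10^-14 / 1.1 × 10^-3 = 9.09 × 10^-12
Let x = [OH-] at equilibrium. Kb = x²/(0.36 − x).
Neglecting x in the denominator: x = √(9.09 × 10^-12 × 0.36) = 1.81 × 10^-6 M
Check: 0.0005% ionized — well under 5%, approximation valid.
pOH = 5.74, so pH = 14.00 − pOH = 8.26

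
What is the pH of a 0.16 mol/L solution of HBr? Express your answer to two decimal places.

HBr is a strong acid and dissociates completely, so [H+] = 0.16 M.
pH = -log(0.16) = 0.80

pH = 0.80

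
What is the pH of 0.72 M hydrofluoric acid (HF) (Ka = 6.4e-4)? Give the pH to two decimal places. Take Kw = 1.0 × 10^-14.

HF ⇌ F- + H+
Ka = x²/(0.72 − x) = 6.4 × 10^-4
Assume x ≪ 0.72: x ≈ √(6.4 × 10^-4 × 0.72) = 2.15 × 10^-2 M
Check: 3% ionized — well under 5%, approximation valid.
pH = −log(2.15 × 10^-2) = 1.67

pH = 1.67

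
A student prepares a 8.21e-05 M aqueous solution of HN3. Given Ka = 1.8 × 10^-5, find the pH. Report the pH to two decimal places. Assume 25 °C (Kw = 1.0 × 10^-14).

HN3 ⇌ N3- + H+
From the ICE table, Ka = [H+]²/(8.21e-05 − [H+]) = 1.8 × 10^-5.
The 5% rule fails; solving [H+]² + Ka·[H+] − Ka·C₀ = 0 exactly:
[H+] = (−Ka + √(Ka² + 4·Ka·C₀))/2 = 3.05 × 10^-5 M
pH = −log[H+] = −log(3.05 × 10^-5) = 4.52

pH = 4.52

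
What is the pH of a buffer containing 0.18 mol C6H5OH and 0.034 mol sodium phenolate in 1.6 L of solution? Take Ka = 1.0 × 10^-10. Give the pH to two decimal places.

pH = 9.28

pKa = −log(1.0 × 10^-10) = 10.000
pH = pKa + log([A⁻]/[HA]) = 10.000 + log(0.034/0.18)
pH = 10.000 + (-0.724) = 9.28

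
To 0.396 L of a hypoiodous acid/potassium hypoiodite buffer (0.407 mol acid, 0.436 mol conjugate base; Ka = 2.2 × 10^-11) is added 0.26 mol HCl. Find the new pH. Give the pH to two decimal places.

Added H+ converts OI- to HOI: HOI → 0.667 mol, OI- → 0.176 mol.
pKa = −log(2.2 × 10^-11) = 10.658
pH = pKa + log([A⁻]/[HA]) = 10.658 + log(0.176/0.667) = 10.658 -0.579

pH = 10.08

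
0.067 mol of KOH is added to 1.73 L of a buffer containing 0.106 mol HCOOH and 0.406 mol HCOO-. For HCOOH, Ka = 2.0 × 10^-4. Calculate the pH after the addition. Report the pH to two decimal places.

pH = 4.78

After neutralization: n(HCOOH) = 0.039 mol, n(HCOO-) = 0.473 mol.
pKa = −log(2.0 × 10^-4) = 3.699
Henderson–Hasselbalch with mole ratio 0.473/0.039: pH = 3.699 + (+1.084)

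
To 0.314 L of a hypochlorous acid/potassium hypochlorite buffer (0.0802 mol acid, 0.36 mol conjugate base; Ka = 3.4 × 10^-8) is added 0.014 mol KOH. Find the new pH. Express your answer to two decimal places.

pH = 8.22

OH- converts HOCl to OCl-: HOCl → 0.0662 mol, OCl- → 0.374 mol.
pKa = −log(3.4 × 10^-8) = 7.469
Henderson–Hasselbalch with mole ratio 0.374/0.0662: pH = 7.469 + (+0.752)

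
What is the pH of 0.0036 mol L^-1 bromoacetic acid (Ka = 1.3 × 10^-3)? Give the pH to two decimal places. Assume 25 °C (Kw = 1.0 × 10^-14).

BrCH2COOH ⇌ BrCH2COO- + H+
Let x = [H+] at equilibrium. Ka = x²/(0.0036 − x).
x is not negligible relative to C₀; solve x² + 0.0013·x − 4.68e-06 = 0.
x = (−Ka + √(Ka² + 4·Ka·C₀))/2 = 1.61 × 10^-3 M
pH = −log(1.61 × 10^-3) = 2.79

pH = 2.79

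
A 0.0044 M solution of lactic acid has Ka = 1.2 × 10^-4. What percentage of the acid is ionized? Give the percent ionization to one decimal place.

15.2%

CH3CH(OH)COOH ⇌ CH3CH(OH)COO- + H+; let x = [H+] at equilibrium.
Ka = x²/(C₀ − x); solving the quadratic gives x = 6.69 × 10^-4 M.
% ionization = x/C₀ × 100% = 6.69 × 10^-4/0.0044 × 100% = 15.2%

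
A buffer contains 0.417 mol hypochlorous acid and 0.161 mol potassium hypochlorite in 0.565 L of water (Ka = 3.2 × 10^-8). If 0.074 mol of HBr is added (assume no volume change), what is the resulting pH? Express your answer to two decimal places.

pH = 6.74

After neutralization: n(HOCl) = 0.491 mol, n(OCl-) = 0.087 mol.
pKa = −log(3.2 × 10^-8) = 7.495
Henderson–Hasselbalch with mole ratio 0.087/0.491: pH = 7.495 + (-0.752)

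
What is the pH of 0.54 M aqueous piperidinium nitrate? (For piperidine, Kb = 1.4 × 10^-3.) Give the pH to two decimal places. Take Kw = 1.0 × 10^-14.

C5H10NH2+ is the conjugate acid of the weak base C5H10NH.
Ka = Kw/Kb = 1.0×10^-14 / 1.4 × 10^-3 = 7.14 × 10^-12
Ka = x²/(0.54 − x) = 7.14 × 10^-12
Since Ka ≪ C₀, x ≈ √(Ka·C₀) = 1.96 × 10^-6 M.
pH = −log[H+] = −log(1.96 × 10^-6) = 5.71

pH = 5.71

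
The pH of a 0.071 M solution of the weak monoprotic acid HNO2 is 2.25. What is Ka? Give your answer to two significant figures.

Ka = 4.8 × 10^-4

[H+] = 10^(-2.25) = 5.62 × 10^-3 M
At equilibrium [HA] = 0.071 − 5.62 × 10^-3 = 6.54 × 10^-2 M
Ka = [H+][A-]/[HA] = (5.62 × 10^-3)² / 6.54 × 10^-2 = 4.8 × 10^-4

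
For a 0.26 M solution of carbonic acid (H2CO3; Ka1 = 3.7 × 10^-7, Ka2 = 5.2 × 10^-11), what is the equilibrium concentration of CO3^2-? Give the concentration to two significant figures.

First ionization gives [H+] ≈ [HCO3-] = 3.10 × 10^-4 M.
Second step: Ka2 = [H+][CO3^2-]/[HCO3-] ≈ [CO3^2-] (since [H+] ≈ [HCO3-]).
So [CO3^2-] ≈ Ka2.

5.2 × 10^-11 M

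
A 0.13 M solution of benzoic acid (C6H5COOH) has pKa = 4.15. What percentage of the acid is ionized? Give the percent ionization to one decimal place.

C6H5COOH ⇌ C6H5COO- + H+; let x = [H+] at equilibrium.
Ka = 10^(−4.15) = 7.08 × 10^-5
x ≈ √(Ka·C₀) = √(7.08 × 10^-5 × 0.13) = 3.03 × 10^-3 M
Fraction ionized = 3.03 × 10^-3 / 0.13 = 0.0233 → 2.3%

2.3%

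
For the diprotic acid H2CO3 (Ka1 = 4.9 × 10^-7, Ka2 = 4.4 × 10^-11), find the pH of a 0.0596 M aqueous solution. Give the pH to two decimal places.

Since Ka1 ≫ Ka2, the first ionization dominates [H+].
Ka1 = x²/(0.0596 − x) = 4.9 × 10^-7
x ≈ √(4.9 × 10^-7 × 0.0596) = 1.71 × 10^-4 M
pH = −log(1.71 × 10^-4) = 3.77

pH = 3.77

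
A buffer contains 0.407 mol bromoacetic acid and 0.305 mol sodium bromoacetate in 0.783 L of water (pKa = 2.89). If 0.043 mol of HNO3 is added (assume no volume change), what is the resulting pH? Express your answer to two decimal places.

Added H+ converts BrCH2COO- to BrCH2COOH: BrCH2COOH → 0.45 mol, BrCH2COO- → 0.262 mol.
pH = pKa + log(n_BrCH2COO-/n_BrCH2COOH) = 2.89 + log(0.262/0.45) = 2.89 + (-0.235)

pH = 2.66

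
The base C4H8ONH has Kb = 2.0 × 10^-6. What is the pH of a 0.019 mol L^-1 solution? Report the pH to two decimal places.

C4H8ONH + H2O ⇌ C4H8ONH2+ + OH-
Kb = [OH-]²/(0.019 − [OH-]) = 2.0 × 10^-6
Since Kb ≪ C₀, [OH-] ≈ √(Kb·C₀) = 1.95 × 10^-4 M.
([OH-]/C₀ = 1% < 5%, so the approximation holds.)
pOH = −log(1.95 × 10^-4) = 3.71; pH = 14.00 − 3.71 = 10.29

pH = 10.29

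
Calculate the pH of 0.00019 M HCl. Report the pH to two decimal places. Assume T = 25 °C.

HCl is a strong acid and dissociates completely, so [H+] = 0.00019 M.
pH = -log(0.00019) = 3.72

pH = 3.72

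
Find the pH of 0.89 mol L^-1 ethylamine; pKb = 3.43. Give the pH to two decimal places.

C2H5NH2 + H2O ⇌ C2H5NH3+ + OH-
Kb = 10^(−3.43) = 3.72 × 10^-4
Kb = [OH-]²/(0.89 − [OH-]) = 3.72 × 10^-4
Since Kb ≪ C₀, [OH-] ≈ √(Kb·C₀) = 1.82 × 10^-2 M.
pOH = −log(1.82 × 10^-2) = 1.74; pH = 14.00 − 1.74 = 12.26

pH = 12.26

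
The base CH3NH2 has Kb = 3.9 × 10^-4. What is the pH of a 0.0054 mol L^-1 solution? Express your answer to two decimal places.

pH = 11.10

CH3NH2 + H2O ⇌ CH3NH3+ + OH-
Kb = x²/(0.0054 − x) = 3.9 × 10^-4
Here C₀/Kb ≈ 13.8, so the small-x approximation fails. Use the quadratic:
x = [−0.00039 + √(0.00039² + 8.42e-06)]/2 = 1.27 × 10^-3 M
pOH = 2.90, so pH = 14.00 − pOH = 11.10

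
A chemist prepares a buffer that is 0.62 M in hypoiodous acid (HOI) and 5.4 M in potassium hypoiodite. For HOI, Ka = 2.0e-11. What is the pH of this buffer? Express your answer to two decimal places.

pKa = −log(2.0 × 10^-11) = 10.699
pH = pKa + log([A⁻]/[HA]) = 10.699 + log(5.4/0.62)
pH = 10.699 + (+0.940) = 11.64

pH = 11.64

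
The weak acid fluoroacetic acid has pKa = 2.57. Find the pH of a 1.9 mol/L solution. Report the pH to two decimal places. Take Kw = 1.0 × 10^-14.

pH = 1.15

FCH2COOH ⇌ FCH2COO- + H+
Ka = 10^(−2.57) = 2.69 × 10^-3
Ka = [H+]²/(1.9 − [H+]) = 2.69 × 10^-3
Neglecting [H+] in the denominator: [H+] = √(2.69 × 10^-3 × 1.9) = 7.15 × 10^-2 M
Check: 3.8% ionized — well under 5%, approximation valid.
pH = −log(7.15 × 10^-2) = 1.15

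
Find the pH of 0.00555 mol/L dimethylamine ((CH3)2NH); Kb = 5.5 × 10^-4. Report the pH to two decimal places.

pH = 11.17

(CH3)2NH + H2O ⇌ (CH3)2NH2+ + OH-
From the ICE table, Kb = [OH-]²/(0.00555 − [OH-]) = 5.5 × 10^-4.
Here C₀/Kb ≈ 10.1, so the small-[OH-] approximation fails. Use the quadratic:
[OH-] = [−0.00055 + √(0.00055² + 1.22e-05)]/2 = 1.49 × 10^-3 M
pOH = 2.83, so pH = 14.00 − pOH = 11.17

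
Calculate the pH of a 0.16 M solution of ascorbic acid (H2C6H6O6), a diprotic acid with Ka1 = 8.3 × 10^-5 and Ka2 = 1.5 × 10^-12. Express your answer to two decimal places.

Since Ka1 ≫ Ka2, the first ionization dominates [H+].
Ka1 = x²/(0.16 − x) = 8.3 × 10^-5
x ≈ √(8.3 × 10^-5 × 0.16) = 3.64 × 10^-3 M
pH = −log(3.64 × 10^-3) = 2.44

pH = 2.44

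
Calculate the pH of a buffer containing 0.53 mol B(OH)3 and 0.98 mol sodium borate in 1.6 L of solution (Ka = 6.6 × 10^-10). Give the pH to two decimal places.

pKa = −log(6.6 × 10^-10) = 9.180
Using pH = pKa + log([base]/[acid]) with [base]/[acid] = 0.98/0.53:
pH = 9.180 + (+0.267) = 9.45

pH = 9.45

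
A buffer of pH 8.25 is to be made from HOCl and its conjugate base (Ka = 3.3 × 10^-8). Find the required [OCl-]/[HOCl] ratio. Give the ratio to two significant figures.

pKa = -log(3.3 × 10^-8) = 7.481
pH = pKa + log(r) ⇒ log(r) = 8.25 − 7.481 = +0.769
r = [OCl-]/[HOCl] = 10^(+0.769) = 5.87

ratio = 5.9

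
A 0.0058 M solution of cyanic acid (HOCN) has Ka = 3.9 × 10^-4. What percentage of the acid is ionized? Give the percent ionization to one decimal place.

22.8%

HOCN ⇌ OCN- + H+; let x = [H+] at equilibrium.
Solve x² + 0.00039x − 2.26e-06 = 0 → x = 1.32 × 10^-3 M
Fraction ionized = 1.32 × 10^-3 / 0.0058 = 0.2276 → 22.8%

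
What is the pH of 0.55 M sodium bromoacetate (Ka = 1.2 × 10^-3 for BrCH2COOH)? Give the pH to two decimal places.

pH = 8.33

BrCH2COO- is the conjugate base of the weak acid BrCH2COOH.
Kb = Kw/Ka = 1.0×10^-14 / 1.2 × 10^-3 = 8.33 × 10^-12
From the ICE table, Kb = [OH-]²/(0.55 − [OH-]) = 8.33 × 10^-12.
Since Kb ≪ C₀, [OH-] ≈ √(Kb·C₀) = 2.14 × 10^-6 M.
pOH = 5.67, so pH = 14.00 − pOH = 8.33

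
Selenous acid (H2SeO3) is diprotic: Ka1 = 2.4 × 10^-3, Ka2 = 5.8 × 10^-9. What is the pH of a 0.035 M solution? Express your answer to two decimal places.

pH = 2.09

Ka1 ≫ Ka2, so treat the first dissociation as the only significant source of H+.
Ka1 = x²/(0.035 − x) = 2.4 × 10^-3
Solving the quadratic: x = (−Ka1 + √(Ka1² + 4·Ka1·C₀))/2 = 8.04 × 10^-3 M
pH = −log(8.04 × 10^-3) = 2.09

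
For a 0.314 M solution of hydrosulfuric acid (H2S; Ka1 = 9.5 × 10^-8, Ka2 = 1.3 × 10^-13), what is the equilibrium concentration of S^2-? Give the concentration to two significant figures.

1.3 × 10^-13 M

First ionization gives [H+] ≈ [HS-] = 1.73 × 10^-4 M.
Second step: Ka2 = [H+][S^2-]/[HS-] ≈ [S^2-] (since [H+] ≈ [HS-]).
So [S^2-] ≈ Ka2.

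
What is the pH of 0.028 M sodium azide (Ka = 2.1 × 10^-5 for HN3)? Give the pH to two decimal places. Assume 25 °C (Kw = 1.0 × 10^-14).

N3- is the conjugate base of the weak acid HN3.
Kb = Kw/Ka = 1.0×10^-14 / 2.1 × 10^-5 = 4.76 × 10^-10
Kb = x²/(0.028 − x) = 4.76 × 10^-10
Since Kb ≪ C₀, x ≈ √(Kb·C₀) = 3.65 × 10^-6 M.
pOH = −log(3.65 × 10^-6) = 5.44; pH = 14.00 − 5.44 = 8.56

pH = 8.56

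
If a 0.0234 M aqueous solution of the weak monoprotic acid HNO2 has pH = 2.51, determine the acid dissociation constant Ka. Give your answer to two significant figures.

Ka = 4.7 × 10^-4

[H+] = 10^(-2.51) = 3.09 × 10^-3 M
At equilibrium [HA] = 0.0234 − 3.09 × 10^-3 = 2.03 × 10^-2 M
Ka = [H+][A-]/[HA] = (3.09 × 10^-3)² / 2.03 × 10^-2 = 4.7 × 10^-4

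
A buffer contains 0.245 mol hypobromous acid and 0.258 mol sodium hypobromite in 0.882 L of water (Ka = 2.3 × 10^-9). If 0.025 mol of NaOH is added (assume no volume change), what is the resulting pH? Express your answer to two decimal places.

pH = 8.75

After neutralization: n(HOBr) = 0.22 mol, n(OBr-) = 0.283 mol.
pKa = −log(2.3 × 10^-9) = 8.638
pH = pKa + log(n_OBr-/n_HOBr) = 8.638 + log(0.283/0.22) = 8.638 + (+0.109)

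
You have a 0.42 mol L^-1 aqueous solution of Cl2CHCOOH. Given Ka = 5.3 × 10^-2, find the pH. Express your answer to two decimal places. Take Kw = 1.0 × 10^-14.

pH = 0.90

Cl2CHCOOH ⇌ Cl2CHCOO- + H+
Let x = [H+] at equilibrium. Ka = x²/(0.42 − x).
Here C₀/Ka ≈ 7.92, so the small-x approximation fails. Use the quadratic:
x = (−Ka + √(Ka² + 4·Ka·C₀))/2 = 1.25 × 10^-1 M
pH = −log[H+] = −log(1.25 × 10^-1) = 0.90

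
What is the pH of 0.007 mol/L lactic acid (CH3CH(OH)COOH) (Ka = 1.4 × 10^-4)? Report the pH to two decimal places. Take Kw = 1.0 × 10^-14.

CH3CH(OH)COOH ⇌ CH3CH(OH)COO- + H+
From the ICE table, Ka = x²/(0.007 − x) = 1.4 × 10^-4.
x is not negligible relative to C₀; solve x² + 0.00014·x − 9.8e-07 = 0.
x = [−0.00014 + √(0.00014² + 3.92e-06)]/2 = 9.22 × 10^-4 M
pH = −log(9.22 × 10^-4) = 3.04

pH = 3.04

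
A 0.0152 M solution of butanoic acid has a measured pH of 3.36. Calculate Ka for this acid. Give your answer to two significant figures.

Ka = 1.3 × 10^-5

[H+] = 10^(-3.36) = 4.37 × 10^-4 M
At equilibrium [HA] = 0.0152 − 4.37 × 10^-4 = 1.48 × 10^-2 M
Ka = [H+][A-]/[HA] = (4.37 × 10^-4)² / 1.48 × 10^-2 = 1.3 × 10^-5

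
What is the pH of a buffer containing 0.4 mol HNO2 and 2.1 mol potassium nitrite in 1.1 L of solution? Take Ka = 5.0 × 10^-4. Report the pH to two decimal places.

pH = 4.02

pKa = −log(5.0 × 10^-4) = 3.301
Henderson–Hasselbalch: pH = pKa + log([NO2-]/[HNO2]) = 3.301 + log(2.1/0.4)
pH = 3.301 + (+0.720) = 4.02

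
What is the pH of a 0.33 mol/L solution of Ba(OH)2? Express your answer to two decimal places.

Ba(OH)2 is a strong base (each formula unit releases 2 OH-); [OH-] = 0.66 M.
pOH = -log(0.66) = 0.18
pH = 14.00 - 0.18 = 13.82

pH = 13.82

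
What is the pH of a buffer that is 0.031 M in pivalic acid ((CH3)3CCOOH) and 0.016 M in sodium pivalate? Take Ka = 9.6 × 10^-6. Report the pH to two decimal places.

pKa = −log(9.6 × 10^-6) = 5.018
pH = pKa + log([A⁻]/[HA]) = 5.018 + log(0.016/0.031)
pH = 5.018 + (-0.287) = 4.73

pH = 4.73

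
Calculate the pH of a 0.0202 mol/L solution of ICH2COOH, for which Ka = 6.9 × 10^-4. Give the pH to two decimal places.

ICH2COOH ⇌ ICH2COO- + H+
Ka = [H+]²/(0.0202 − [H+]) = 6.9 × 10^-4
The 5% rule fails; solving [H+]² + Ka·[H+] − Ka·C₀ = 0 exactly:
[H+] = [−0.00069 + √(0.00069² + 5.58e-05)]/2 = 3.40 × 10^-3 M
pH = −log[H+] = −log(3.40 × 10^-3) = 2.47

pH = 2.47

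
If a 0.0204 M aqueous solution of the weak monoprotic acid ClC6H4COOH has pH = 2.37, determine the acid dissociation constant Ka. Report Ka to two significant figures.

[H+] = 10^(-2.37) = 4.27 × 10^-3 M
At equilibrium [HA] = 0.0204 − 4.27 × 10^-3 = 1.61 × 10^-2 M
Ka = [H+][A-]/[HA] = (4.27 × 10^-3)² / 1.61 × 10^-2 = 1.1 × 10^-3

Ka = 1.1 × 10^-3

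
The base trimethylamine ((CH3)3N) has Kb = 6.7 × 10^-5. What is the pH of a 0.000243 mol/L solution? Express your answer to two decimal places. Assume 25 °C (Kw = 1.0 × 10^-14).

pH = 9.99

(CH3)3N + H2O ⇌ (CH3)3NH+ + OH-
Kb = [OH-]²/(0.000243 − [OH-]) = 6.7 × 10^-5
[OH-] is not negligible relative to C₀; solve [OH-]² + 6.7e-05·[OH-] − 1.63e-08 = 0.
[OH-] = (−Kb + √(Kb² + 4·Kb·C₀))/2 = 9.84 × 10^-5 M
pOH = 4.01, so pH = 14.00 − pOH = 9.99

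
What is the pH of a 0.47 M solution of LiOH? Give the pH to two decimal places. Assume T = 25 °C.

pH = 13.67

LiOH is a strong base; [OH-] = 0.47 M.
pOH = -log(0.47) = 0.33
pH = 14.00 - 0.33 = 13.67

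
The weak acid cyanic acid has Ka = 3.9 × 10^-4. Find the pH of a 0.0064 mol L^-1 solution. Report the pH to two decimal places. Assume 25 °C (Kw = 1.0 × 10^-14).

HOCN ⇌ OCN- + H+
From the ICE table, Ka = [H+]²/(0.0064 − [H+]) = 3.9 × 10^-4.
The 5% rule fails; solving [H+]² + Ka·[H+] − Ka·C₀ = 0 exactly:
[H+] = (−Ka + √(Ka² + 4·Ka·C₀))/2 = 1.40 × 10^-3 M
pH = −log(1.40 × 10^-3) = 2.85

pH = 2.85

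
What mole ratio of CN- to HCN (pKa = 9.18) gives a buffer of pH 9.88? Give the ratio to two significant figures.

pH = pKa + log(r) ⇒ log(r) = 9.88 − 9.18 = +0.70
r = [CN-]/[HCN] = 10^(+0.70) = 5.01

ratio = 5.0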